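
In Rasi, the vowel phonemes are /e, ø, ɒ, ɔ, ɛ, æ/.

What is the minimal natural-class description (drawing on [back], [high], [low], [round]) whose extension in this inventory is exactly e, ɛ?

Every target segment is [−low], [−round]; each remaining inventory member fails at least one of these. Each conjunct is needed — [−round] alone would also admit /æ/; [−low] alone would also admit /ø, ɔ/ — and no other single listed feature has exactly this extension, so two is the minimum.

[−low, −round]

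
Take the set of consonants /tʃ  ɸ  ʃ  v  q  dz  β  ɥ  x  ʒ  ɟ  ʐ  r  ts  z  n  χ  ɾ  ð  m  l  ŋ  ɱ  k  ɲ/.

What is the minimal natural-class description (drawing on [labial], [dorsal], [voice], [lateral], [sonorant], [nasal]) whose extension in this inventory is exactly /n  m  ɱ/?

Every target segment is [+nasal], [−dorsal]; each remaining inventory member fails at least one of these. Each conjunct is needed — [−dorsal] alone would also admit /tʃ, ɸ, ʃ, v, …/; [+nasal] alone would also admit /ŋ, ɲ/ — and no other single listed feature has exactly this extension, so two is the minimum.

[+nasal, −dorsal]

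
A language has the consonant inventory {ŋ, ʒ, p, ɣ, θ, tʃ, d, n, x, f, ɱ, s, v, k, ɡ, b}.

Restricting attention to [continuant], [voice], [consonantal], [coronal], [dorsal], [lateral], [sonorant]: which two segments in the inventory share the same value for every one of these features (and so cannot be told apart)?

s, θ

Both /s/ and /θ/ are [+continuant], [-voice], [+consonantal], [+coronal], [-dorsal], [-lateral], [-sonorant]. Since the list omits [strident] and [distributed] — which do distinguish the voiceless alveolar fricative from the voiceless dental fricative — this pair collapses; all other pairs remain distinct.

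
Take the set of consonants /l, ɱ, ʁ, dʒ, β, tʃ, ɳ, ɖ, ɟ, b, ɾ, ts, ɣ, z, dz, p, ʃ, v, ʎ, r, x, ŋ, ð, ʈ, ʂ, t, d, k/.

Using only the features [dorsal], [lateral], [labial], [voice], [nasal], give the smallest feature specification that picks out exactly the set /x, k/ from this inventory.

[−voice, +dorsal]

The class [−voice], [+dorsal] has exactly /x, k/ as its extension in this inventory. No smaller conjunction from the listed features achieves this: [+dorsal] alone would also admit /ʁ, ɟ, ɣ, ʎ, …/; [−voice] alone would also admit /tʃ, ts, p, ʃ, …/; and checking the remaining single features turns up none with this extension.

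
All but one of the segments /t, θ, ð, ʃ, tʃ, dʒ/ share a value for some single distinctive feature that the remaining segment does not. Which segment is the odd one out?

t

The remaining segments after removing /t/ share [+distributed]; /t/ (voiceless alveolar stop) is [-distributed]. For every other candidate removal, the leftover set fails to share any single feature value that the removed segment lacks.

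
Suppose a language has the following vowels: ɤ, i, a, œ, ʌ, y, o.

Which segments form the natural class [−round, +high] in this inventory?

i

Checking each segment against [−round], [+high]: /i/ (high front unrounded tense vowel) satisfies every feature; every other segment in the inventory fails at least one.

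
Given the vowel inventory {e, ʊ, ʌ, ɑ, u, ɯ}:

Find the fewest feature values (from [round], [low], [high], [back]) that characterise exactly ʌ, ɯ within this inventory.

Every target segment is [-low], [+back], [-round]; each remaining inventory member fails at least one of these. Each conjunct is needed — [+back, -round] alone would also admit /ɑ/; [-low, -round] alone would also admit /e/; [-low, +back] alone would also admit /ʊ, u/ — and no other combination of two listed features has exactly this extension, so three is the minimum.

[-low, +back, -round]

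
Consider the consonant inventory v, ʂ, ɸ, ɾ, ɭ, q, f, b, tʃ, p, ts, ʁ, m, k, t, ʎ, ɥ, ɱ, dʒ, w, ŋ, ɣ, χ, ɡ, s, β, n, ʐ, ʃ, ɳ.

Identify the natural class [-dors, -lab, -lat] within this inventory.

ʂ, ɾ, tʃ, ts, t, dʒ, s, n, ʐ, ʃ, ɳ

Eliminate segments failing any feature: /v, ɸ, f, b, p, m, ɱ, β/ are [+labial]; /ɭ/ is [+lateral]; /q, ʁ, k, ʎ, ɥ, w, ŋ, ɣ, χ, ɡ/ are [+dorsal]. The remaining /ʂ, ɾ, tʃ, ts, t, dʒ, s, n, ʐ, ʃ, ɳ/ satisfy [-dorsal], [-labial], [-lateral].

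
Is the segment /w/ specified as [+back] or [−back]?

/w/ is the labial-velar glide. The feature [back] marks segments produced with the tongue body retracted; /w/ has this property, so it is [+back].

[+back]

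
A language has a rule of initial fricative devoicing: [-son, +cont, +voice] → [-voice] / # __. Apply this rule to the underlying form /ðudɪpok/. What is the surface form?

[θudɪpok]

/ð/ satisfies [-son, +cont, +voice] and sits in # __. The [-voice] counterpart of the voiced dental fricative is /θ/. Other segments in /ðudɪpok/ either fail the structural description or are not in the environment, so the surface form is [θudɪpok].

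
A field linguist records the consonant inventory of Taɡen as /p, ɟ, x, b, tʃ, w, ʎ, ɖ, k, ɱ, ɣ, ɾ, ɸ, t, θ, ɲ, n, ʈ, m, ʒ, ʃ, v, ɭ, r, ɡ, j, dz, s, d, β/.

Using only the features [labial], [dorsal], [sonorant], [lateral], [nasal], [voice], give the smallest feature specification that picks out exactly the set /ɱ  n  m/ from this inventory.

[+nasal, −dorsal]

/ɱ, n, m/ are all [+nasal], [−dorsal], and no other segment in the inventory matches both values. Dropping any one of them over-generates: [−dorsal] alone would also admit /p, b, tʃ, ɖ, …/; [+nasal] alone would also admit /ɲ/. No other single listed feature picks out exactly this set either, so fewer than two features will not do.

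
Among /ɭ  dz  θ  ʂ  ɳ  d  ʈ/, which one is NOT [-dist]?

θ

/dz, d, ɭ, ʈ, ʂ, ɳ/ are all [-distributed]; /θ/ (voiceless dental fricative) is [+distributed].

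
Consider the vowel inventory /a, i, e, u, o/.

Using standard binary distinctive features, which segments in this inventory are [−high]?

a, e, o

The [−high] segments here are /a, e, o/; the remaining /i, u/ are [+high].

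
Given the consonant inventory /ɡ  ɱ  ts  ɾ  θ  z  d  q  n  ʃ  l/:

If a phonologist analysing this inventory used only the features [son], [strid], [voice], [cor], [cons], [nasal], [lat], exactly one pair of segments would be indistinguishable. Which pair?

On the given features, /ʃ/ and /ts/ have an identical profile: [-sonorant], [+strident], [-voice], [+coronal], [+consonantal], [-nasal], [-lateral]. No other two segments in the inventory coincide on all 7 features. (They do differ in [continuant], [anterior] and [distributed], which are not among the given features.)

ʃ, ts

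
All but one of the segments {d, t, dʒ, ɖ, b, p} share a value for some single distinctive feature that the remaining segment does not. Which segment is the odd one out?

/ɖ, d, p, b, t/ are all [−delayed release], but /dʒ/ (voiced postalveolar affricate) is [+delayed release]. No other single segment can be removed to leave a set sharing one feature value that the removed segment lacks, so /dʒ/ is the odd one out.

dʒ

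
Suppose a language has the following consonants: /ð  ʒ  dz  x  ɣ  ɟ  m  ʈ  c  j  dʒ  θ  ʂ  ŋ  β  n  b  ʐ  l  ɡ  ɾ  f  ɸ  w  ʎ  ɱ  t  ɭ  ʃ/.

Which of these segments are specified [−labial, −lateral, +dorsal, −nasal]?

Eliminate segments failing any feature: /ð, ʒ, dz, ʈ, dʒ, θ, ʂ, n, ʐ, ɾ, t, ʃ/ are [−dorsal]; /m, β, b, f, ɸ, w, ɱ/ are [+labial]; /ŋ/ is [+nasal]; /l, ʎ, ɭ/ are [+lateral]. The remaining /x, ɣ, ɟ, c, j, ɡ/ satisfy [−labial], [−lateral], [+dorsal], [−nasal].

x, ɣ, ɟ, c, j, ɡ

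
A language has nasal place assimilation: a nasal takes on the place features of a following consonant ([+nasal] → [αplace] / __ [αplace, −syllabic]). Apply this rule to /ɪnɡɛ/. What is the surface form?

[ɪŋɡɛ]

/n/ sits before the [+dorsal] consonant /ɡ/, so it takes on [+dorsal] and surfaces as /ŋ/. The rest of the form is unaffected: [ɪŋɡɛ].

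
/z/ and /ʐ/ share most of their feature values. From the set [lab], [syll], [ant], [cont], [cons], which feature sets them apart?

/z/ is the voiced alveolar fricative and /ʐ/ is the voiced retroflex fricative. Both are [−labial], [−syllabic], [+continuant], [+consonantal]. /z/ is [+anterior] while /ʐ/ is [−anterior], so the distinguishing feature is [anterior].

[anterior]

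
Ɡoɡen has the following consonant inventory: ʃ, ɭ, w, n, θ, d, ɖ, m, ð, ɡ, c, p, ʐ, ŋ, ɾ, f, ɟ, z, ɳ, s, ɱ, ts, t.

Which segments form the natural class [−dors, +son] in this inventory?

Eliminate segments failing any feature: /ʃ, θ, d, ɖ, ð, p, ʐ, f, z, s, ts, t/ are [−sonorant]; /w, ɡ, c, ŋ, ɟ/ are [+dorsal]. The remaining /ɭ, n, m, ɾ, ɳ, ɱ/ satisfy [−dorsal], [+sonorant].

ɭ, n, m, ɾ, ɳ, ɱ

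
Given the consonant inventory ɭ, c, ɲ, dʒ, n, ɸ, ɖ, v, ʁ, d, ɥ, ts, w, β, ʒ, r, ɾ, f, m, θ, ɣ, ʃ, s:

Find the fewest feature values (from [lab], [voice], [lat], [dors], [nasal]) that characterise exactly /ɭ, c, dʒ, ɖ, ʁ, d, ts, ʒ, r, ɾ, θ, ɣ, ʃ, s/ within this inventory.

The class [-nasal], [-labial] has exactly /ɭ, c, dʒ, ɖ, ʁ, d, ts, ʒ, r, ɾ, θ, ɣ, ʃ, s/ as its extension in this inventory. No smaller conjunction from the listed features achieves this: [-labial] alone would also admit /ɲ, n/; [-nasal] alone would also admit /ɸ, v, ɥ, w, …/; and checking the remaining single features turns up none with this extension.

[-nasal, -lab]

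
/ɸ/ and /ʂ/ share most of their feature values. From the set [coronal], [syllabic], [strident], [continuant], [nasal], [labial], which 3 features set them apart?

/ɸ/ (voiceless bilabial fricative) and /ʂ/ (voiceless retroflex fricative) agree on [−syllabic], [+continuant], [−nasal]. They differ on [strident] (/ɸ/ [−], /ʂ/ [+]), [labial] (/ɸ/ [+], /ʂ/ [−]), [coronal] (/ɸ/ [−], /ʂ/ [+]).

[strident], [labial], [coronal]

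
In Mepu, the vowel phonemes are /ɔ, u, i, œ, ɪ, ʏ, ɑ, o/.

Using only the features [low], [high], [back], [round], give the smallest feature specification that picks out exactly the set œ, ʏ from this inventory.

[−back, +round]

/œ, ʏ/ are all [−back], [+round], and no other segment in the inventory matches both values. Dropping any one of them over-generates: [+round] alone would also admit /ɔ, u, o/; [−back] alone would also admit /i, ɪ/. No other single listed feature picks out exactly this set either, so fewer than two features will not do.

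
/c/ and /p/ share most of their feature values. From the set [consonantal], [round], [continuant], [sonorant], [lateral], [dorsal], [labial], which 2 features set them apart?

[labial], [dorsal]

The two segments share [+consonantal], [−round], [−continuant], [−sonorant], [−lateral]. The only features from the list on which they differ: /c/ is [−labial] while /p/ is [+labial]; /c/ is [+dorsal] while /p/ is [−dorsal].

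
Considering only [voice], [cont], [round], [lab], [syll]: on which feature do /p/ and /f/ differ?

The two segments share [-voice], [-round], [+labial], [-syllabic]. The only feature from the list on which they differ: /p/ is [-continuant] while /f/ is [+continuant].

[continuant]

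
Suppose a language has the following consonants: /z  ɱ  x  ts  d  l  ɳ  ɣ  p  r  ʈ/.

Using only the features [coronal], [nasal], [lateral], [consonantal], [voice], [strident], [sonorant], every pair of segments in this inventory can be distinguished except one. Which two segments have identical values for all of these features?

p, x

/p/ (voiceless bilabial stop) and /x/ (voiceless velar fricative) are both [−coronal], [−nasal], [−lateral], [+consonantal], [−voice], [−strident], [−sonorant], so none of the listed features separates them. (They do differ in [continuant], [labial] and [dorsal], which are not among the given features.) Every other pair in the inventory differs on at least one listed feature.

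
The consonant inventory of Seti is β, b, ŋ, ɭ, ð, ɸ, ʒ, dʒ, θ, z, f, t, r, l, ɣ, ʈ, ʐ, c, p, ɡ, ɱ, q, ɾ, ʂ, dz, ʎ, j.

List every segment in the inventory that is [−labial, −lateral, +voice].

ŋ, ð, ʒ, dʒ, z, r, ɣ, ʐ, ɡ, ɾ, dz, j

Eliminate segments failing any feature: /β, b, ɸ, f, p, ɱ/ are [+labial]; /ɭ, l, ʎ/ are [+lateral]; /θ, t, ʈ, c, q, ʂ/ are [−voice]. The remaining /ŋ, ð, ʒ, dʒ, z, r, ɣ, ʐ, ɡ, ɾ, dz, j/ satisfy [−labial], [−lateral], [+voice].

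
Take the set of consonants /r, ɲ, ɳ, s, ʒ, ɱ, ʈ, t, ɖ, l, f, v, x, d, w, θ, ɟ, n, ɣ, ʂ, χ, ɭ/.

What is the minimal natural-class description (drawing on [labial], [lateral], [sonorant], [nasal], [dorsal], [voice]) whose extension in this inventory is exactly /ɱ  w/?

[+sonorant, +labial]

The class [+sonorant], [+labial] has exactly /ɱ, w/ as its extension in this inventory. No smaller conjunction from the listed features achieves this: [+labial] alone would also admit /f, v/; [+sonorant] alone would also admit /r, ɲ, ɳ, l, …/; and checking the remaining single features turns up none with this extension.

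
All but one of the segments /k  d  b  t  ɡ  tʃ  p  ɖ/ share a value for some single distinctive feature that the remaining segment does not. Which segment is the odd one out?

tʃ

[delayed release] (equivalently [strident]) groups all but one: /ɡ, b, t, ɖ, p, k, d/ share [-delayed release] while /tʃ/ (voiceless postalveolar affricate) alone is [+delayed release]. Removing any other segment would not leave a single-feature class that excludes it.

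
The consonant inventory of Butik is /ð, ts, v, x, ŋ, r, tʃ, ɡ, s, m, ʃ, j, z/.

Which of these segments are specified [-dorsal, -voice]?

ts, tʃ, s, ʃ

Checking each segment against [-dorsal], [-voice]: /ts/ (voiceless alveolar affricate), /tʃ/ (voiceless postalveolar affricate), /s/ (voiceless alveolar fricative), /ʃ/ (voiceless postalveolar fricative) satisfy every feature; every other segment in the inventory fails at least one.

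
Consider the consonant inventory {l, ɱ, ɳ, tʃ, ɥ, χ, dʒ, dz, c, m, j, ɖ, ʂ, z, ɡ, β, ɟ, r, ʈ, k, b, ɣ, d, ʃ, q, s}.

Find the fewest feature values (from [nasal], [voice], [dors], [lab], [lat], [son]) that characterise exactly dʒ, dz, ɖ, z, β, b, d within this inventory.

Every target segment is [-sonorant], [+voice], [-dorsal]; each remaining inventory member fails at least one of these. Each conjunct is needed — [+voice, -dorsal] alone would also admit /l, ɱ, ɳ, m, …/; [-sonorant, -dorsal] alone would also admit /tʃ, ʂ, ʈ, ʃ, …/; [-sonorant, +voice] alone would also admit /ɡ, ɟ, ɣ/ — and no other combination of two listed features has exactly this extension, so three is the minimum.

[-son, +voice, -dors]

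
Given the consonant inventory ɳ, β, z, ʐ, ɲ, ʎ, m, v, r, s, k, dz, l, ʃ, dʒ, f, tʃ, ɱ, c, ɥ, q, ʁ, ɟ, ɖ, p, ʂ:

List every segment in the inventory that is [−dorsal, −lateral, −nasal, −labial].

The [−dorsal] segments are /ɳ, β, z, ʐ, m, v, r, s, dz, l, ʃ, dʒ, f, tʃ, ɱ, ɖ, p, ʂ/.
Among these, [−lateral] gives /ɳ, β, z, ʐ, m, v, r, s, dz, ʃ, dʒ, f, tʃ, ɱ, ɖ, p, ʂ/.
Within that set, [−nasal] gives /β, z, ʐ, v, r, s, dz, ʃ, dʒ, f, tʃ, ɖ, p, ʂ/.
Then [−labial] leaves /z, ʐ, r, s, dz, ʃ, dʒ, tʃ, ɖ, ʂ/.

z, ʐ, r, s, dz, ʃ, dʒ, tʃ, ɖ, ʂ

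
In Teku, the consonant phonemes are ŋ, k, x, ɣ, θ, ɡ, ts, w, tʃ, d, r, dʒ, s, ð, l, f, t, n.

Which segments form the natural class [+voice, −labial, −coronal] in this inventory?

Eliminate segments failing any feature: /k, x, θ, ts, tʃ, s, f, t/ are [−voice]; /w/ is [+labial]; /d, r, dʒ, ð, l, n/ are [+coronal]. The remaining /ŋ, ɣ, ɡ/ satisfy [+voice], [−labial], [−coronal].

ŋ, ɣ, ɡ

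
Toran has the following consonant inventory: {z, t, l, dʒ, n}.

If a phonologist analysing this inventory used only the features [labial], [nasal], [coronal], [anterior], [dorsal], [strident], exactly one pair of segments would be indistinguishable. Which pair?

/l/ (alveolar lateral approximant) and /t/ (voiceless alveolar stop) are both [−labial], [−nasal], [+coronal], [+anterior], [−dorsal], [−strident], so none of the listed features separates them. (They do differ in [sonorant], [voice] and [lateral], which are not among the given features.) Every other pair in the inventory differs on at least one listed feature.

l, t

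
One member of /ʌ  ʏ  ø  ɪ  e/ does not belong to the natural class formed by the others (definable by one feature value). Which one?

The remaining segments after removing /ʌ/ share [-back]; /ʌ/ (mid back unrounded lax vowel) is [+back]. For every other candidate removal, the leftover set fails to share any single feature value that the removed segment lacks.

ʌ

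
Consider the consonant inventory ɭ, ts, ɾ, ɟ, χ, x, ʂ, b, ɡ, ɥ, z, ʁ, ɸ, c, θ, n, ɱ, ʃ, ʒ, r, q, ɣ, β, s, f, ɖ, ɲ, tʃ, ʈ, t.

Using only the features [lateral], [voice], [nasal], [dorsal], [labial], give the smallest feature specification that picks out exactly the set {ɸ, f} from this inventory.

[−voice, +labial]

The class [−voice], [+labial] has exactly /ɸ, f/ as its extension in this inventory. No smaller conjunction from the listed features achieves this: [+labial] alone would also admit /b, ɥ, ɱ, β/; [−voice] alone would also admit /ts, χ, x, ʂ, …/; and checking the remaining single features turns up none with this extension.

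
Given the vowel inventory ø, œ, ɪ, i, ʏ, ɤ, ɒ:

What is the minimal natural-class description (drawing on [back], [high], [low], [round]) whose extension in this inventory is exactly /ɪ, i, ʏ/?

/ɪ, i, ʏ/ are exactly the [+high] segments in the inventory, so a single feature suffices.

[+high]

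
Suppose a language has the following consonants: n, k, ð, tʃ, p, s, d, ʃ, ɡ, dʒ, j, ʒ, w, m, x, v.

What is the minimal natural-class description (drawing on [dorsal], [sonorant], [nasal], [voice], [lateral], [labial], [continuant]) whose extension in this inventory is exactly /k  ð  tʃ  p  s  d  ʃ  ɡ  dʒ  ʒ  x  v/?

The target set is precisely the extension of [-sonorant] in this inventory.

[-sonorant]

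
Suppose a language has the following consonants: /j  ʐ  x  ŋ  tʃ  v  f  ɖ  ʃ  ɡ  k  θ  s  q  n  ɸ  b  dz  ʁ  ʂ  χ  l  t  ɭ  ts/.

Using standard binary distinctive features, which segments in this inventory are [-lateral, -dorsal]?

The [-lateral] segments are /j, ʐ, x, ŋ, tʃ, v, f, ɖ, ʃ, ɡ, k, θ, s, q, n, ɸ, b, dz, ʁ, ʂ, χ, t, ts/.
Within that set, [-dorsal] leaves /ʐ, tʃ, v, f, ɖ, ʃ, θ, s, n, ɸ, b, dz, ʂ, t, ts/.

ʐ, tʃ, v, f, ɖ, ʃ, θ, s, n, ɸ, b, dz, ʂ, t, ts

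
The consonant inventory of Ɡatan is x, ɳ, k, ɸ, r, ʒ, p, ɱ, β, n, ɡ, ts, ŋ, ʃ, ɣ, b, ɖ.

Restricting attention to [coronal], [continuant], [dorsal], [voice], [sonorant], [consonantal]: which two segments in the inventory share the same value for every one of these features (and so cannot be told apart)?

On the given features, /ɳ/ and /n/ have an identical profile: [+coronal], [-continuant], [-dorsal], [+voice], [+sonorant], [+consonantal]. No other two segments in the inventory coincide on all 6 features. (They do differ in [anterior], which is not among the given features.)

ɳ, n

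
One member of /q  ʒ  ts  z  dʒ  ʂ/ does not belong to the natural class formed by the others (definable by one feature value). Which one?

q

/ʂ, ʒ, dʒ, z, ts/ are all [+strident], but /q/ (voiceless uvular stop) is [-strident]. No other single segment can be removed to leave a set sharing one feature value that the removed segment lacks, so /q/ is the odd one out.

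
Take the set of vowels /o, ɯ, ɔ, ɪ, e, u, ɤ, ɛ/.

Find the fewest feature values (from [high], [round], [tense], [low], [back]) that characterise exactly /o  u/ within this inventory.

[+round, +tense]

/o, u/ are all [+round], [+tense], and no other segment in the inventory matches both values. Dropping any one of them over-generates: [+tense] alone would also admit /ɯ, e, ɤ/; [+round] alone would also admit /ɔ/. No other single listed feature picks out exactly this set either, so fewer than two features will not do.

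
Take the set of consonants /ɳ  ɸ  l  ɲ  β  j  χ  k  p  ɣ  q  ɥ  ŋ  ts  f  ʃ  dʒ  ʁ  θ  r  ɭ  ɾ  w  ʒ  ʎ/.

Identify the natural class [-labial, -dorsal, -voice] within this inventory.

Eliminate segments failing any feature: /ɳ, l, dʒ, r, ɭ, ɾ, ʒ/ are [+voice]; /ɸ, β, p, ɥ, f, w/ are [+labial]; /ɲ, j, χ, k, ɣ, q, ŋ, ʁ, ʎ/ are [+dorsal]. The remaining /ts, ʃ, θ/ satisfy [-labial], [-dorsal], [-voice].

ts, ʃ, θ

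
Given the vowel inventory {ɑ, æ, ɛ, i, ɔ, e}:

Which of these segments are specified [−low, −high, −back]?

Eliminate segments failing any feature: /ɑ, æ/ are [+low]; /i/ is [+high]; /ɔ/ is [+back]. The remaining /ɛ, e/ satisfy [−low], [−high], [−back].

ɛ, e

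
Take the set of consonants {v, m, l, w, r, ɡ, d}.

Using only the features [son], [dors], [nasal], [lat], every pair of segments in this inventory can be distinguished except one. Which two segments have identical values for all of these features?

Both /d/ and /v/ are [−sonorant], [−dorsal], [−nasal], [−lateral]. Since the list omits [continuant], [labial] and [coronal] — which do distinguish the voiced alveolar stop from the voiced labiodental fricative — this pair collapses; all other pairs remain distinct.

d, v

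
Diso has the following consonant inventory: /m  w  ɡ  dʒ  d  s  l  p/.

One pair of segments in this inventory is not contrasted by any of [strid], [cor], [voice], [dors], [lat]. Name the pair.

/ɡ/ (voiced velar stop) and /w/ (labial-velar glide) are both [-strident], [-coronal], [+voice], [+dorsal], [-lateral], so none of the listed features separates them. (They do differ in [sonorant], [continuant], [labial] and [round], which are not among the given features.) Every other pair in the inventory differs on at least one listed feature.

ɡ, w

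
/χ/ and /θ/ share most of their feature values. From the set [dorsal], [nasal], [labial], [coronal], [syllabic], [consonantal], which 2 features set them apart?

The two segments share [-nasal], [-labial], [-syllabic], [+consonantal]. The only features from the list on which they differ: /χ/ is [-coronal] while /θ/ is [+coronal]; /χ/ is [+dorsal] while /θ/ is [-dorsal].

[coronal], [dorsal]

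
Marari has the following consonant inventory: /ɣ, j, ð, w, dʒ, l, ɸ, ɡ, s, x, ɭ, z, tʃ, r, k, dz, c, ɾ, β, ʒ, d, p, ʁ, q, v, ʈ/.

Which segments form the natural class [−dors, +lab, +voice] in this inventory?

First, the [−dorsal] segments are /ð, dʒ, l, ɸ, s, ɭ, z, tʃ, r, dz, ɾ, β, ʒ, d, p, v, ʈ/.
Among these, [+labial] gives /ɸ, β, p, v/.
Then [+voice] leaves /β, v/.

β, v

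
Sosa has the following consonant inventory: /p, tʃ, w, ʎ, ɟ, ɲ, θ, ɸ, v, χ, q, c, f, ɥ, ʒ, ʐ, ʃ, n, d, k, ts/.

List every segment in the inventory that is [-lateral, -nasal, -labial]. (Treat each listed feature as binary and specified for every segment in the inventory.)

Checking each segment against [-lateral], [-nasal], [-labial]: /tʃ/ (voiceless postalveolar affricate), /ɟ/ (voiced palatal stop), /θ/ (voiceless dental fricative), /χ/ (voiceless uvular fricative), /q/ (voiceless uvular stop), /c/ (voiceless palatal stop), among others, satisfy every feature; every other segment in the inventory fails at least one.

tʃ, ɟ, θ, χ, q, c, ʒ, ʐ, ʃ, d, k, ts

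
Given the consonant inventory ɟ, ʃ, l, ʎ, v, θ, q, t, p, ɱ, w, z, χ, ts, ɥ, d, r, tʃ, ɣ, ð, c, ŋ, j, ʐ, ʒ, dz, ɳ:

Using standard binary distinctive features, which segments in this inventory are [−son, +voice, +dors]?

ɟ, ɣ

The [−sonorant] segments are /ɟ, ʃ, v, θ, q, t, p, z, χ, ts, d, tʃ, ɣ, ð, c, ʐ, ʒ, dz/.
Intersecting with [+voice] gives /ɟ, v, z, d, ɣ, ð, ʐ, ʒ, dz/.
Intersecting with [+dorsal] leaves /ɟ, ɣ/.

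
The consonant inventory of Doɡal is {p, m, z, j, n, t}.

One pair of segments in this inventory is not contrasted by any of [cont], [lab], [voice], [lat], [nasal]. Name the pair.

z, j

On the given features, /z/ and /j/ have an identical profile: [+continuant], [−labial], [+voice], [−lateral], [−nasal]. No other two segments in the inventory coincide on all 5 features. (They do differ in [sonorant], [strident] and [dorsal], which are not among the given features.)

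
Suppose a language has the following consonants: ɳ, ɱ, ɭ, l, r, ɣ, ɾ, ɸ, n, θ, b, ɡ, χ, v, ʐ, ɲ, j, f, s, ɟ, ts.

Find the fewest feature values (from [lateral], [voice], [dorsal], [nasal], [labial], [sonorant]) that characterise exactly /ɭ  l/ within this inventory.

[+lateral]

The target set is precisely the extension of [+lateral] in this inventory.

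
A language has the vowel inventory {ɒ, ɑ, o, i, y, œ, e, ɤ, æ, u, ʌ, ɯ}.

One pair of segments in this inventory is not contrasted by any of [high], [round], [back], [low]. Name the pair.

/ɤ/ (mid back unrounded tense vowel) and /ʌ/ (mid back unrounded lax vowel) are both [−high], [−round], [+back], [−low], so none of the listed features separates them. (They do differ in [tense], which is not among the given features.) Every other pair in the inventory differs on at least one listed feature.

ɤ, ʌ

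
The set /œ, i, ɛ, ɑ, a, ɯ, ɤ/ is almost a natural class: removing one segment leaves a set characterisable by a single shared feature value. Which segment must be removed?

œ

/a, ɛ, i, ɑ, ɯ, ɤ/ are all [−round], but /œ/ (mid front rounded lax vowel) is [+round]. No other single segment can be removed to leave a set sharing one feature value that the removed segment lacks, so /œ/ is the odd one out.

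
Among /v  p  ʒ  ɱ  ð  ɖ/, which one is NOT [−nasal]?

/ɖ, v, p, ð, ʒ/ are all [−nasal]; /ɱ/ (labiodental nasal) is [+nasal].

ɱ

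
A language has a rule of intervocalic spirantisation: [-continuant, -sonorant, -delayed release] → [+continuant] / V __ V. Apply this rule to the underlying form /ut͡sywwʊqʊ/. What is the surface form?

[ut͡sywwʊχʊ]

/q/ satisfies [-continuant, -sonorant, -delayed release] and sits in V __ V. The [+continuant] counterpart of the voiceless uvular stop is /χ/. Other segments in /ut͡sywwʊqʊ/ either fail the structural description or are not in the environment, so the surface form is [ut͡sywwʊχʊ].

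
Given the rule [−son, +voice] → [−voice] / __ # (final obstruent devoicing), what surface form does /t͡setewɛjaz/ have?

[t͡setewɛjas]

The only segment in the rule's environment that also matches [−son, +voice] is /z/. Applying [−voice] turns the voiced alveolar fricative into /s/ (voiceless alveolar fricative), giving [t͡setewɛjas].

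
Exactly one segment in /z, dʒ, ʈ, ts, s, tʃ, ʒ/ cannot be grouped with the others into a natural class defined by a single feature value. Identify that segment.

[strident] groups all but one: /s, tʃ, dʒ, ʒ, z, ts/ share [+strident] while /ʈ/ (voiceless retroflex stop) alone is [−strident]. Removing any other segment would not leave a single-feature class that excludes it.

ʈ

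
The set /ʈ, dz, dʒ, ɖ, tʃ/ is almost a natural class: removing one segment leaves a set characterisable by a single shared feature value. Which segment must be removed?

dz

[anterior] groups all but one: /ɖ, dʒ, ʈ, tʃ/ share [−anterior] while /dz/ (voiced alveolar affricate) alone is [+anterior]. Removing any other segment would not leave a single-feature class that excludes it.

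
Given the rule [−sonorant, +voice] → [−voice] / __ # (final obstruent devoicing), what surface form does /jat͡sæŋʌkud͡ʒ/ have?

[jat͡sæŋʌkut͡ʃ]

The only segment in the rule's environment that also matches [−sonorant, +voice] is /d͡ʒ/. Applying [−voice] turns the voiced postalveolar affricate into /t͡ʃ/ (voiceless postalveolar affricate), giving [jat͡sæŋʌkut͡ʃ].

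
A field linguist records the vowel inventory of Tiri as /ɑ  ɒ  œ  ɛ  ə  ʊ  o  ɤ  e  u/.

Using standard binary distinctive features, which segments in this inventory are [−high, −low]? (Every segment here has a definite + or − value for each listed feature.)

œ, ɛ, ə, o, ɤ, e

Checking each segment against [−high], [−low]: /œ/ (mid front rounded lax vowel), /ɛ/ (mid front unrounded lax vowel), /ə/ (mid central vowel (schwa)), /o/ (mid back rounded tense vowel), /ɤ/ (mid back unrounded tense vowel), /e/ (mid front unrounded tense vowel) satisfy every feature; every other segment in the inventory fails at least one.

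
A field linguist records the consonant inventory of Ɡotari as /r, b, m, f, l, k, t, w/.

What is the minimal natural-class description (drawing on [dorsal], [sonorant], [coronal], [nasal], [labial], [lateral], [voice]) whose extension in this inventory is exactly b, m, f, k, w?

Every target segment is [-coronal] and no other inventory member is, so one feature is enough.

[-coronal]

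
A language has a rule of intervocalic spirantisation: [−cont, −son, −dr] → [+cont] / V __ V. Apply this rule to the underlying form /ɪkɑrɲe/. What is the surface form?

/k/ satisfies [−cont, −son, −dr] and sits in V __ V. The [+continuant] counterpart of the voiceless velar stop is /x/. Other segments in /ɪkɑrɲe/ either fail the structural description or are not in the environment, so the surface form is [ɪxɑrɲe].

[ɪxɑrɲe]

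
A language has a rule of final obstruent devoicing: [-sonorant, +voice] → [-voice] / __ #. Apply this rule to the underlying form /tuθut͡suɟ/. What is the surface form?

The only segment in the rule's environment that also matches [-sonorant, +voice] is /ɟ/. Applying [-voice] turns the voiced palatal stop into /c/ (voiceless palatal stop), giving [tuθut͡suc].

[tuθut͡suc]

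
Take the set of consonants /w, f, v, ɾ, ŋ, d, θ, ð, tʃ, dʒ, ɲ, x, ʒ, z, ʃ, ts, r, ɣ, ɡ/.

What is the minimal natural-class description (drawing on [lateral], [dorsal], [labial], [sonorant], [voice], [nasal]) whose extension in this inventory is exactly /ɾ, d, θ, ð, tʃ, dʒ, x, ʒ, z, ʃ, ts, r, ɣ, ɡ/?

/ɾ, d, θ, ð, tʃ, dʒ, x, ʒ, z, ʃ, ts, r, ɣ, ɡ/ are all [-nasal], [-labial], and no other segment in the inventory matches both values. Dropping any one of them over-generates: [-labial] alone would also admit /ŋ, ɲ/; [-nasal] alone would also admit /w, f, v/. No other single listed feature picks out exactly this set either, so fewer than two features will not do.

[-nasal, -labial]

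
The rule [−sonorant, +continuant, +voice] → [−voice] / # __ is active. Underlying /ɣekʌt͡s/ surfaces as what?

The only segment in the rule's environment that also matches [−sonorant, +continuant, +voice] is /ɣ/. Applying [−voice] turns the voiced velar fricative into /x/ (voiceless velar fricative), giving [xekʌt͡s].

[xekʌt͡s]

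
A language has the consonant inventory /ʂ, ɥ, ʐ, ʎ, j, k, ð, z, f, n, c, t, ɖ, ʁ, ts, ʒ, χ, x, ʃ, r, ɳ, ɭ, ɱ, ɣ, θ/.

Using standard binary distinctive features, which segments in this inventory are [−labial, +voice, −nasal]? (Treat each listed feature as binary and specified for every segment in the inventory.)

The [−labial] segments are /ʂ, ʐ, ʎ, j, k, ð, z, n, c, t, ɖ, ʁ, ts, ʒ, χ, x, ʃ, r, ɳ, ɭ, ɣ, θ/.
Then [+voice] gives /ʐ, ʎ, j, ð, z, n, ɖ, ʁ, ʒ, r, ɳ, ɭ, ɣ/.
Among these, [−nasal] leaves /ʐ, ʎ, j, ð, z, ɖ, ʁ, ʒ, r, ɭ, ɣ/.

ʐ, ʎ, j, ð, z, ɖ, ʁ, ʒ, r, ɭ, ɣ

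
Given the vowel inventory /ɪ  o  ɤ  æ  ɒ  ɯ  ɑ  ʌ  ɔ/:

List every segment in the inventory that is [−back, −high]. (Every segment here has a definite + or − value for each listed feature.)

Eliminate segments failing any feature: /ɪ/ is [+high]; /o, ɤ, ɒ, ɯ, ɑ, ʌ, ɔ/ are [+back]. The remaining /æ/ satisfy [−back], [−high].

æ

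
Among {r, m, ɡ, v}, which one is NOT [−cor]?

r

Every segment except /r/ is [−coronal]. /r/ (alveolar trill) is [+coronal], so it is the exception.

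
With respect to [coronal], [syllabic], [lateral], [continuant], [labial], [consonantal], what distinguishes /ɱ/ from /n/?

[labial], [coronal]

/ɱ/ (labiodental nasal) and /n/ (alveolar nasal) agree on [-syllabic], [-lateral], [-continuant], [+consonantal]. They differ on [labial] (/ɱ/ [+], /n/ [-]), [coronal] (/ɱ/ [-], /n/ [+]).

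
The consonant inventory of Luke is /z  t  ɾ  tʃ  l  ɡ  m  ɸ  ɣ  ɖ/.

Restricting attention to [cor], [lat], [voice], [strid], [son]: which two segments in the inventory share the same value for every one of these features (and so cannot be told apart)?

/ɡ/ (voiced velar stop) and /ɣ/ (voiced velar fricative) are both [-coronal], [-lateral], [+voice], [-strident], [-sonorant], so none of the listed features separates them. (They do differ in [continuant], which is not among the given features.) Every other pair in the inventory differs on at least one listed feature.

ɡ, ɣ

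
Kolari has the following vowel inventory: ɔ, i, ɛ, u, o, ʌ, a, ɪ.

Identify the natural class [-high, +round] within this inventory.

Eliminate segments failing any feature: /i, u, ɪ/ are [+high]; /ɛ, ʌ, a/ are [-round]. The remaining /ɔ, o/ satisfy [-high], [+round].

ɔ, o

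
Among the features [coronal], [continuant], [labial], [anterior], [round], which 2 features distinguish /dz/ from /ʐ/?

[continuant], [anterior]

The two segments share [+coronal], [-labial], [-round]. The only features from the list on which they differ: /dz/ is [-continuant] while /ʐ/ is [+continuant]; /dz/ is [+anterior] while /ʐ/ is [-anterior].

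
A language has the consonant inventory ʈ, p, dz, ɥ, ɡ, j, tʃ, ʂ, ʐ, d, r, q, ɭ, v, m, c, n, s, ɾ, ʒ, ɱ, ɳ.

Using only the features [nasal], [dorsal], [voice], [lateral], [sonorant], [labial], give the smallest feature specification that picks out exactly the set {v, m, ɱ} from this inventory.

[+voice, +labial, −dorsal]

/v, m, ɱ/ are all [+voice], [+labial], [−dorsal], and no other segment in the inventory matches all three values. Dropping any one of them over-generates: [+labial, −dorsal] alone would also admit /p/; [+voice, −dorsal] alone would also admit /dz, ʐ, d, r, …/; [+voice, +labial] alone would also admit /ɥ/. No other combination of two listed features picks out exactly this set either, so fewer than three features will not do.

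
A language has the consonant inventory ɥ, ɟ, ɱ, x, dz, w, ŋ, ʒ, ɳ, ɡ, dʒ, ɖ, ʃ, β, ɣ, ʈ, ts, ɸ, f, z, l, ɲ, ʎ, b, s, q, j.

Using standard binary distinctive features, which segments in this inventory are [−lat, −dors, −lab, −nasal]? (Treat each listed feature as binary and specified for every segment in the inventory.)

dz, ʒ, dʒ, ɖ, ʃ, ʈ, ts, z, s

Checking each segment against [−lateral], [−dorsal], [−labial], [−nasal]: /dz/ (voiced alveolar affricate), /ʒ/ (voiced postalveolar fricative), /dʒ/ (voiced postalveolar affricate), /ɖ/ (voiced retroflex stop), /ʃ/ (voiceless postalveolar fricative), /ʈ/ (voiceless retroflex stop), among others, satisfy every feature; every other segment in the inventory fails at least one.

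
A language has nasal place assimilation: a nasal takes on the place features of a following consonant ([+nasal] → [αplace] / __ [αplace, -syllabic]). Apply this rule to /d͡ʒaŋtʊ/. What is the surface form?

In /d͡ʒaŋtʊ/, the nasal /ŋ/ precedes /t/, which is [+coronal]. The nasal assimilates in place, becoming the [+coronal] nasal /n/. The surface form is [d͡ʒantʊ].

[d͡ʒantʊ]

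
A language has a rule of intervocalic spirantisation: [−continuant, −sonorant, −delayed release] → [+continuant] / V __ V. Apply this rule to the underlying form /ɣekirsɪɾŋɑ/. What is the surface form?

The only segment in the rule's environment that also matches [−continuant, −sonorant, −delayed release] is /k/. Applying [+continuant] turns the voiceless velar stop into /x/ (voiceless velar fricative), giving [ɣexirsɪɾŋɑ].

[ɣexirsɪɾŋɑ]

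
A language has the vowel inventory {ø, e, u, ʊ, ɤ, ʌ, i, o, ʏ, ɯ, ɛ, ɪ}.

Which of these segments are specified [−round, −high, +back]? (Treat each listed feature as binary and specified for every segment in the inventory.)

Checking each segment against [−round], [−high], [+back]: /ɤ/ (mid back unrounded tense vowel), /ʌ/ (mid back unrounded lax vowel) satisfy every feature; every other segment in the inventory fails at least one.

ɤ, ʌ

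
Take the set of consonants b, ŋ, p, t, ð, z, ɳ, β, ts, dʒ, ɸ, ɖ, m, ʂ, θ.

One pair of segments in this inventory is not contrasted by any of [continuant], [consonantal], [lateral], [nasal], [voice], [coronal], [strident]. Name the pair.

Both /ŋ/ and /m/ are [−continuant], [+consonantal], [−lateral], [+nasal], [+voice], [−coronal], [−strident]. Since the list omits [labial] and [dorsal] — which do distinguish the velar nasal from the bilabial nasal — this pair collapses; all other pairs remain distinct.

ŋ, m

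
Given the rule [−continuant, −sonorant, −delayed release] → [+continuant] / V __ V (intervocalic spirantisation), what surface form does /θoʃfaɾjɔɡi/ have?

[θoʃfaɾjɔɣi]

/ɡ/ satisfies [−continuant, −sonorant, −delayed release] and sits in V __ V. The [+continuant] counterpart of the voiced velar stop is /ɣ/. Other segments in /θoʃfaɾjɔɡi/ either fail the structural description or are not in the environment, so the surface form is [θoʃfaɾjɔɣi].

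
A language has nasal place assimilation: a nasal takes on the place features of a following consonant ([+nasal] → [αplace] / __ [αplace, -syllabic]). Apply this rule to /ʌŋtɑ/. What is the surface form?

[ʌntɑ]

In /ʌŋtɑ/, the nasal /ŋ/ precedes /t/, which is [+coronal]. The nasal assimilates in place, becoming the [+coronal] nasal /n/. The surface form is [ʌntɑ].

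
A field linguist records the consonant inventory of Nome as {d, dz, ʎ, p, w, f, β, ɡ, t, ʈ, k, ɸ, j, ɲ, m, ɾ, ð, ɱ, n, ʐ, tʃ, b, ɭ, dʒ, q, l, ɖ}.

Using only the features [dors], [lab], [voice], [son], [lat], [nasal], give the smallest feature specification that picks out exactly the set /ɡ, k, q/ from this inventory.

/ɡ, k, q/ are all [-sonorant], [+dorsal], and no other segment in the inventory matches both values. Dropping any one of them over-generates: [+dorsal] alone would also admit /ʎ, w, j, ɲ/; [-sonorant] alone would also admit /d, dz, p, f, …/. No other single listed feature picks out exactly this set either, so fewer than two features will not do.

[-son, +dors]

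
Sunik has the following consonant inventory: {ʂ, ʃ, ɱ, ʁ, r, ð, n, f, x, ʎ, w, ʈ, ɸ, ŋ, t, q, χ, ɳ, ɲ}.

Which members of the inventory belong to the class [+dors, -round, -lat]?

ʁ, x, ŋ, q, χ, ɲ

Eliminate segments failing any feature: /ʂ, ʃ, ɱ, r, ð, n, f, ʈ, ɸ, t, ɳ/ are [-dorsal]; /ʎ/ is [+lateral]; /w/ is [+round]. The remaining /ʁ, x, ŋ, q, χ, ɲ/ satisfy [+dorsal], [-round], [-lateral].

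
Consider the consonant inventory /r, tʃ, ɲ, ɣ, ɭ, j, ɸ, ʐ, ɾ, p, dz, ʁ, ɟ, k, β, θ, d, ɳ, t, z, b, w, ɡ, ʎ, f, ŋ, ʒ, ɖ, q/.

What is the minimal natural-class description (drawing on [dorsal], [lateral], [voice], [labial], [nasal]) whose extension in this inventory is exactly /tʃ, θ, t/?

Every target segment is [−voice], [−labial], [−dorsal]; each remaining inventory member fails at least one of these. Each conjunct is needed — [−labial, −dorsal] alone would also admit /r, ɭ, ʐ, ɾ, …/; [−voice, −dorsal] alone would also admit /ɸ, p, f/; [−voice, −labial] alone would also admit /k, q/ — and no other combination of two listed features has exactly this extension, so three is the minimum.

[−voice, −labial, −dorsal]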